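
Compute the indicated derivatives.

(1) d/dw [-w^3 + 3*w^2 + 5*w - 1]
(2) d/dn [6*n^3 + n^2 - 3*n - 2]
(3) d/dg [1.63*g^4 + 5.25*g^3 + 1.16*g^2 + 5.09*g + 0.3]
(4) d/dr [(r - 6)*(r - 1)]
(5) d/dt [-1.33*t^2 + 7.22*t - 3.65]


(1) = -3*w^2 + 6*w + 5
(2) = 18*n^2 + 2*n - 3
(3) = 6.52*g^3 + 15.75*g^2 + 2.32*g + 5.09
(4) = 2*r - 7
(5) = 7.22 - 2.66*t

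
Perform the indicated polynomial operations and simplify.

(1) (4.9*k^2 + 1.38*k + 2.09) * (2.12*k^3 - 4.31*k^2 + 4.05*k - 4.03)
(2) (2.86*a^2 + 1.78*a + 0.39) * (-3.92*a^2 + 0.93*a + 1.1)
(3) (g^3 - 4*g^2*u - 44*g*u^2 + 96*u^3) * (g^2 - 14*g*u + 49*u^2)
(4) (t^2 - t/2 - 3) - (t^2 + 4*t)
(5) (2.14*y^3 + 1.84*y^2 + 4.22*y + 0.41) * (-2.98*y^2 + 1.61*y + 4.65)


(1) = 10.388*k^5 - 18.1934*k^4 + 18.328*k^3 - 23.1659*k^2 + 2.9031*k - 8.4227
(2) = -11.2112*a^4 - 4.3178*a^3 + 3.2726*a^2 + 2.3207*a + 0.429
(3) = g^5 - 18*g^4*u + 61*g^3*u^2 + 516*g^2*u^3 - 3500*g*u^4 + 4704*u^5
(4) = -9*t/2 - 3
(5) = -6.3772*y^5 - 2.0378*y^4 + 0.3378*y^3 + 14.1284*y^2 + 20.2831*y + 1.9065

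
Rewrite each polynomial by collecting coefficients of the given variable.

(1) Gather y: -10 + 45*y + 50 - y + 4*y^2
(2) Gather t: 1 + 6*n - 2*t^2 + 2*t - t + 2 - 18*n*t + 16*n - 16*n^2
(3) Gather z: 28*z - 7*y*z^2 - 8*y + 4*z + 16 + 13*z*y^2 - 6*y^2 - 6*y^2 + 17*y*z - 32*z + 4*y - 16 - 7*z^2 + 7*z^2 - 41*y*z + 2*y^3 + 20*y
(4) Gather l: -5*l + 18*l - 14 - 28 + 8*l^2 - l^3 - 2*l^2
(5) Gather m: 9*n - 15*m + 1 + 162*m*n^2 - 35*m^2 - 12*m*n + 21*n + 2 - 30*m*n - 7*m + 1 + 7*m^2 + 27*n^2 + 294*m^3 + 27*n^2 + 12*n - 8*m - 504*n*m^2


(1) = 4*y^2 + 44*y + 40
(2) = -16*n^2 + 22*n - 2*t^2 + t*(1 - 18*n) + 3
(3) = 2*y^3 - 12*y^2 - 7*y*z^2 + 16*y + z*(13*y^2 - 24*y)
(4) = -l^3 + 6*l^2 + 13*l - 42
(5) = 294*m^3 + m^2*(-504*n - 28) + m*(162*n^2 - 42*n - 30) + 54*n^2 + 42*n + 4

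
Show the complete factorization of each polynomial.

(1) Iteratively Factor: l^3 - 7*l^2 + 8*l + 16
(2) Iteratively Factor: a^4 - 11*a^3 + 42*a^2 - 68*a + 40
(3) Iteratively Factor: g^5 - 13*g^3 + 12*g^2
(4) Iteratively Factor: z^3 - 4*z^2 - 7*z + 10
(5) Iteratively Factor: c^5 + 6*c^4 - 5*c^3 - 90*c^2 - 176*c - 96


(1) = (l - 4)*(l^2 - 3*l - 4) = (l - 4)*(l + 1)*(l - 4)
(2) = (a - 2)*(a^3 - 9*a^2 + 24*a - 20) = (a - 5)*(a - 2)*(a^2 - 4*a + 4) = (a - 5)*(a - 2)^2*(a - 2)
(3) = (g - 3)*(g^4 + 3*g^3 - 4*g^2) = g*(g - 3)*(g^3 + 3*g^2 - 4*g) = g*(g - 3)*(g - 1)*(g^2 + 4*g) = g^2*(g - 3)*(g - 1)*(g + 4)
(4) = (z - 1)*(z^2 - 3*z - 10) = (z - 1)*(z + 2)*(z - 5)
(5) = (c + 3)*(c^4 + 3*c^3 - 14*c^2 - 48*c - 32) = (c - 4)*(c + 3)*(c^3 + 7*c^2 + 14*c + 8) = (c - 4)*(c + 1)*(c + 3)*(c^2 + 6*c + 8) = (c - 4)*(c + 1)*(c + 3)*(c + 4)*(c + 2)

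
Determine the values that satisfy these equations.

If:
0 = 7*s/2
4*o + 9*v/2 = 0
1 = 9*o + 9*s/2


Then:
o = 1/9
s = 0
v = -8/81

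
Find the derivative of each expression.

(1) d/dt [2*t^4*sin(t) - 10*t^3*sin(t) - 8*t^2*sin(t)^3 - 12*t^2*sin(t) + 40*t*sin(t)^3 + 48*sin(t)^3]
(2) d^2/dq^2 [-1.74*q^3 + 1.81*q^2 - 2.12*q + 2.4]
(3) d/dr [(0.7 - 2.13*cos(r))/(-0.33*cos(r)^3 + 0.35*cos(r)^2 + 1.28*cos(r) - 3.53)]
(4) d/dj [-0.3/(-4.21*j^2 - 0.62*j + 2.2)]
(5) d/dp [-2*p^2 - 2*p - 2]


(1) = 2*t^4*cos(t) + 8*t^3*sin(t) - 10*t^3*cos(t) - 24*t^2*sin(t)^2*cos(t) - 30*t^2*sin(t) - 12*t^2*cos(t) - 16*t*sin(t)^3 + 120*t*sin(t)^2*cos(t) - 24*t*sin(t) + 40*sin(t)^3 + 144*sin(t)^2*cos(t)
(2) = 3.62 - 10.44*q
(3) = (1.4058*cos(r)^3 - 1.4385*cos(r)^2 + 0.49*cos(r) - 6.6229)*sin(r)/(0.1089*cos(r)^6 - 0.231*cos(r)^5 - 0.7223*cos(r)^4 + 3.2258*cos(r)^3 - 0.8326*cos(r)^2 - 9.0368*cos(r) + 12.4609)
(4) = (-2.526*j - 0.186)/(4.21*j^2 + 0.62*j - 2.2)^2
(5) = -4*p - 2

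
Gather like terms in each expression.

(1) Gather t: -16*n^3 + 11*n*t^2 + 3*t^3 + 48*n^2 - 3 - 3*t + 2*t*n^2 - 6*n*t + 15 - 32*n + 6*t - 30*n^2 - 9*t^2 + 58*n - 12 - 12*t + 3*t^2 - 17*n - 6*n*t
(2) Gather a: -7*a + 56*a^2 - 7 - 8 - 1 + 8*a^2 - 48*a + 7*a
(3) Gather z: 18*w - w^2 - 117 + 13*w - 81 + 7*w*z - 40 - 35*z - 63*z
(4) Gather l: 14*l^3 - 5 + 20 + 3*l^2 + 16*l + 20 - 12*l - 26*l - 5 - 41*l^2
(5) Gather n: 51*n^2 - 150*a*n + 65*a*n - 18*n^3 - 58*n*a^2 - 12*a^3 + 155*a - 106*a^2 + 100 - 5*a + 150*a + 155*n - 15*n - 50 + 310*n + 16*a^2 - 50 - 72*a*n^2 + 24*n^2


(1) = -16*n^3 + 18*n^2 + 9*n + 3*t^3 + t^2*(11*n - 6) + t*(2*n^2 - 12*n - 9)
(2) = 64*a^2 - 48*a - 16
(3) = -w^2 + 31*w + z*(7*w - 98) - 238
(4) = 14*l^3 - 38*l^2 - 22*l + 30
(5) = -12*a^3 - 90*a^2 + 300*a - 18*n^3 + n^2*(75 - 72*a) + n*(-58*a^2 - 85*a + 450)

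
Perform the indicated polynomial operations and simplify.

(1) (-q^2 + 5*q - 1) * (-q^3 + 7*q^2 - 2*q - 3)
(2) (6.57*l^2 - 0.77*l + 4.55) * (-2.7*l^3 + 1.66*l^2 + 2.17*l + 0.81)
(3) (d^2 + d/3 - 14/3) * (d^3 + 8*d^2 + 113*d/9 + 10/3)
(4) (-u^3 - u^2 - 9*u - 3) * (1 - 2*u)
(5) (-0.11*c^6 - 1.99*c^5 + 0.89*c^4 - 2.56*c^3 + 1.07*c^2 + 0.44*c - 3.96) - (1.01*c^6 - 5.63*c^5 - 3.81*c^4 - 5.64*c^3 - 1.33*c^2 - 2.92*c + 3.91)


(1) = q^5 - 12*q^4 + 38*q^3 - 14*q^2 - 13*q + 3
(2) = -17.739*l^5 + 12.9852*l^4 + 0.6937*l^3 + 11.2038*l^2 + 9.2498*l + 3.6855
(3) = d^5 + 25*d^4/3 + 95*d^3/9 - 805*d^2/27 - 1552*d/27 - 140/9
(4) = 2*u^4 + u^3 + 17*u^2 - 3*u - 3
(5) = -1.12*c^6 + 3.64*c^5 + 4.7*c^4 + 3.08*c^3 + 2.4*c^2 + 3.36*c - 7.87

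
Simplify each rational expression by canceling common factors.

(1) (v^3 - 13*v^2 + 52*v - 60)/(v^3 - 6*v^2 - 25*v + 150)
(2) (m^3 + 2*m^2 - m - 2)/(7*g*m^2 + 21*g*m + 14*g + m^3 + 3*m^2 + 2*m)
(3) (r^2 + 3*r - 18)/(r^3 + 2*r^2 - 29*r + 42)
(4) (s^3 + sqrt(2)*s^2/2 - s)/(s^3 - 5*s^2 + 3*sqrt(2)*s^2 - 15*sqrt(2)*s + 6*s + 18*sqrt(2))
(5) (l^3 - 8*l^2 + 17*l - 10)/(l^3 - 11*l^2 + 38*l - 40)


(1) = (v - 2)/(v + 5)
(2) = (m - 1)/(7*g + m)
(3) = (r + 6)/(r^2 + 5*r - 14)
(4) = (2*s^3 + sqrt(2)*s^2 - 2*s)/(2*s^3 + s^2*(-10 + 6*sqrt(2)) + s*(12 - 30*sqrt(2)) + 36*sqrt(2))
(5) = (l - 1)/(l - 4)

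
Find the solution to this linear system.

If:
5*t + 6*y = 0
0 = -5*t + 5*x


Then:
t = -6*y/5
x = -6*y/5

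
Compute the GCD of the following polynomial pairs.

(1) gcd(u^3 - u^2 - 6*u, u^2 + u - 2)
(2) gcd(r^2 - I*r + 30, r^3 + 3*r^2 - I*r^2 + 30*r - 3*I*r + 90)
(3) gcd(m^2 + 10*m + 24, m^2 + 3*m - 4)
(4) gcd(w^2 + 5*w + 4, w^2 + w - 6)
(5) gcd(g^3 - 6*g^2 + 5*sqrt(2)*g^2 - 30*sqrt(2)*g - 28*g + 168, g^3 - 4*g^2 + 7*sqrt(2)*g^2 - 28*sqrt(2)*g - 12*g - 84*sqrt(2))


(1) = gcd(u*(u - 3)*(u + 2), (u - 1)*(u + 2)) = u + 2
(2) = gcd((r - 6*I)*(r + 5*I), (r + 3)*(r - 6*I)*(r + 5*I)) = r^2 - I*r + 30
(3) = m + 4
(4) = gcd((w + 1)*(w + 4), (w - 2)*(w + 3)) = 1
(5) = g^2 + g*(-6 + 7*sqrt(2)) - 42*sqrt(2)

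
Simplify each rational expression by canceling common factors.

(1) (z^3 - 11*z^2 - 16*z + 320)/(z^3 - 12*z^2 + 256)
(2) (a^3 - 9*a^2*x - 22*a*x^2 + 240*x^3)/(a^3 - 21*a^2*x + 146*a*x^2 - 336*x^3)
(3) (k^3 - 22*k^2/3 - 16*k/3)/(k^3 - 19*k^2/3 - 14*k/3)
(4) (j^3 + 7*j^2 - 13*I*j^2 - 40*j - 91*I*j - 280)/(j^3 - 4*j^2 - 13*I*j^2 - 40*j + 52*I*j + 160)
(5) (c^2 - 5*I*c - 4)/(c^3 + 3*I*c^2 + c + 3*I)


(1) = (z + 5)/(z + 4)
(2) = (-a - 5*x)/(-a + 7*x)
(3) = (k - 8)/(k - 7)
(4) = (j + 7)/(j - 4)
(5) = (c - 4*I)/(c^2 + 4*I*c - 3)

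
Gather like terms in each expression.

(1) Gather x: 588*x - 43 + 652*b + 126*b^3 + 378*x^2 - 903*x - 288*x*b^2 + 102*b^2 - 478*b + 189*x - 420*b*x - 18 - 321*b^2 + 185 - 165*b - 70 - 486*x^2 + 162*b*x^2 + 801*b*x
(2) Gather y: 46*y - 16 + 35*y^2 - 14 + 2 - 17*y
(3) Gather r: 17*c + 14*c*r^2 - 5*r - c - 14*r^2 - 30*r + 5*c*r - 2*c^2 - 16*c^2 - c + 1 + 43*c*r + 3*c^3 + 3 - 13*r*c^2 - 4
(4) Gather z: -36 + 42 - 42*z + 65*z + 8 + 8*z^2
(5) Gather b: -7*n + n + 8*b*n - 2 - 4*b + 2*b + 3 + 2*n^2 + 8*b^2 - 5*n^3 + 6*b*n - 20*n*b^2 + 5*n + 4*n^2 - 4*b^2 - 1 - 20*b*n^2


(1) = 126*b^3 - 219*b^2 + 9*b + x^2*(162*b - 108) + x*(-288*b^2 + 381*b - 126) + 54
(2) = 35*y^2 + 29*y - 28
(3) = 3*c^3 - 18*c^2 + 15*c + r^2*(14*c - 14) + r*(-13*c^2 + 48*c - 35)
(4) = 8*z^2 + 23*z + 14
(5) = b^2*(4 - 20*n) + b*(-20*n^2 + 14*n - 2) - 5*n^3 + 6*n^2 - n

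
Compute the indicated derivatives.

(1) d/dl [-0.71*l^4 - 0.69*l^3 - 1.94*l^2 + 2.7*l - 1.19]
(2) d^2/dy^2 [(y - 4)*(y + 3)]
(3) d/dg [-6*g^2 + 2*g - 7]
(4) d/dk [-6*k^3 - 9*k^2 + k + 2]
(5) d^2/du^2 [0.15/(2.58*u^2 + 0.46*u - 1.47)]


(1) = -2.84*l^3 - 2.07*l^2 - 3.88*l + 2.7
(2) = 2
(3) = 2 - 12*g
(4) = -18*k^2 - 18*k + 1
(5) = (-1.99692*u^2 - 0.35604*u + 0.15*(5.16*u + 0.46)*(10.32*u + 0.92) + 1.13778)/(2.58*u^2 + 0.46*u - 1.47)^3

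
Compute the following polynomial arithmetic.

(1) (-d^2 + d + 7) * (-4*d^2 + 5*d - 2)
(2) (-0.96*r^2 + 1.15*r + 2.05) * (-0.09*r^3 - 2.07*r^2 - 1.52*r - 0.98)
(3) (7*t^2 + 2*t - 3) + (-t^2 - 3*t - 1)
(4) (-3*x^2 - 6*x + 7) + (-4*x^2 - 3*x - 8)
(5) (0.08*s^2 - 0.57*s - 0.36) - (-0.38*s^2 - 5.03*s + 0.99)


(1) = 4*d^4 - 9*d^3 - 21*d^2 + 33*d - 14
(2) = 0.0864*r^5 + 1.8837*r^4 - 1.1058*r^3 - 5.0507*r^2 - 4.243*r - 2.009
(3) = 6*t^2 - t - 4
(4) = -7*x^2 - 9*x - 1
(5) = 0.46*s^2 + 4.46*s - 1.35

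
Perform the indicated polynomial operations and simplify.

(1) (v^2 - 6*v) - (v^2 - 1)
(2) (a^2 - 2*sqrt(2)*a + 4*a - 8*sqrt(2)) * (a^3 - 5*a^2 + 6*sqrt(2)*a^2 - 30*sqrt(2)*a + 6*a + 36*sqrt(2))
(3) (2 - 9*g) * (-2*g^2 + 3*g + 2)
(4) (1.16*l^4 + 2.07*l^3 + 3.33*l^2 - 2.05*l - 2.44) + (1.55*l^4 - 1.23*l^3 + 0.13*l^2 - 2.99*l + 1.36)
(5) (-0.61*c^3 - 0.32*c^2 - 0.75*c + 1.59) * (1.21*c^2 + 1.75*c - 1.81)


(1) = 1 - 6*v
(2) = a^5 - a^4 + 4*sqrt(2)*a^4 - 38*a^3 - 4*sqrt(2)*a^3 - 56*sqrt(2)*a^2 + 48*a^2 + 96*sqrt(2)*a + 336*a - 576
(3) = 18*g^3 - 31*g^2 - 12*g + 4
(4) = 2.71*l^4 + 0.84*l^3 + 3.46*l^2 - 5.04*l - 1.08
(5) = -0.7381*c^5 - 1.4547*c^4 - 0.3634*c^3 + 1.1906*c^2 + 4.14*c - 2.8779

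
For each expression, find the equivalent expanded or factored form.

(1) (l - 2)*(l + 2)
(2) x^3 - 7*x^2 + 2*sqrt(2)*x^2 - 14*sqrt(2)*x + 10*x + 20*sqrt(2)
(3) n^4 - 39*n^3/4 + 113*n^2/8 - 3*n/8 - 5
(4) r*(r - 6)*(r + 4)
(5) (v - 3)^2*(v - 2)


(1) = l^2 - 4
(2) = (x - 5)*(x - 2)*(x + 2*sqrt(2))
(3) = (n - 8)*(n - 5/4)*(n - 1)*(n + 1/2)
(4) = r^3 - 2*r^2 - 24*r
(5) = v^3 - 8*v^2 + 21*v - 18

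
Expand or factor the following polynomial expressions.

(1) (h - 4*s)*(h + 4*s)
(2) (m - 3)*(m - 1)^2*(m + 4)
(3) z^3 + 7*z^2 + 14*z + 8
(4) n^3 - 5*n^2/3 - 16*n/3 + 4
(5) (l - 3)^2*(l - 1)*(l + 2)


(1) = h^2 - 16*s^2
(2) = m^4 - m^3 - 13*m^2 + 25*m - 12
(3) = (z + 1)*(z + 2)*(z + 4)
(4) = (n - 3)*(n - 2/3)*(n + 2)
(5) = l^4 - 5*l^3 + l^2 + 21*l - 18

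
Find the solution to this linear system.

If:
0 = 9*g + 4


Then:
g = -4/9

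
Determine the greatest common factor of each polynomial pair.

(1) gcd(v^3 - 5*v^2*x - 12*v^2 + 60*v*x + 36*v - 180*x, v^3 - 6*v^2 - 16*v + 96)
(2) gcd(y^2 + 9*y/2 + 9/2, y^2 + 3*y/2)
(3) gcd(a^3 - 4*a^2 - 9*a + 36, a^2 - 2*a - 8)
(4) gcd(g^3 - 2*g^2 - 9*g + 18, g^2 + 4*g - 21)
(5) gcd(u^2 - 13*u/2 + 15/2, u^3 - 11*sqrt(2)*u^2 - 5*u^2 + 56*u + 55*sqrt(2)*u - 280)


(1) = v - 6
(2) = gcd((y + 3/2)*(y + 3), y*(y + 3/2)) = y + 3/2
(3) = a - 4
(4) = g - 3
(5) = gcd((u - 5)*(u - 3/2), (u - 5)*(u - 7*sqrt(2))*(u - 4*sqrt(2))) = u - 5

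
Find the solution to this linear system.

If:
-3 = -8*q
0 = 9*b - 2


Then:
b = 2/9
q = 3/8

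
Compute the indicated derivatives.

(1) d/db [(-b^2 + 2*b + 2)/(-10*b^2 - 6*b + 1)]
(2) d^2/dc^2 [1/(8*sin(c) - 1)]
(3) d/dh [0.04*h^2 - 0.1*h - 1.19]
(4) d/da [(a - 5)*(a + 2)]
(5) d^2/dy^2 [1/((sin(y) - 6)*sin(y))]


(1) = 2*(13*b^2 + 19*b + 7)/(100*b^4 + 120*b^3 + 16*b^2 - 12*b + 1)
(2) = 8*(-8*sin(c)^2 - sin(c) + 16)/(8*sin(c) - 1)^3
(3) = 0.08*h - 0.1
(4) = 2*a - 3
(5) = 2*(-2*sin(y) + 9 - 15/sin(y) - 18/sin(y)^2 + 36/sin(y)^3)/(sin(y) - 6)^3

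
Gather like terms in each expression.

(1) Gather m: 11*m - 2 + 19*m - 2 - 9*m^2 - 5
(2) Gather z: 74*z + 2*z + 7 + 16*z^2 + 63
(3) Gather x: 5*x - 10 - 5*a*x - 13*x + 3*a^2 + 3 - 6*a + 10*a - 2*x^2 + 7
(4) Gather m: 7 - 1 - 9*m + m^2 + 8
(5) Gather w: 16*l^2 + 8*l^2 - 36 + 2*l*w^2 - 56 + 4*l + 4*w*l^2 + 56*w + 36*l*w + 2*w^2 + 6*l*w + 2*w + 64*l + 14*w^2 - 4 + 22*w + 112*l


(1) = -9*m^2 + 30*m - 9
(2) = 16*z^2 + 76*z + 70
(3) = 3*a^2 + 4*a - 2*x^2 + x*(-5*a - 8)
(4) = m^2 - 9*m + 14
(5) = 24*l^2 + 180*l + w^2*(2*l + 16) + w*(4*l^2 + 42*l + 80) - 96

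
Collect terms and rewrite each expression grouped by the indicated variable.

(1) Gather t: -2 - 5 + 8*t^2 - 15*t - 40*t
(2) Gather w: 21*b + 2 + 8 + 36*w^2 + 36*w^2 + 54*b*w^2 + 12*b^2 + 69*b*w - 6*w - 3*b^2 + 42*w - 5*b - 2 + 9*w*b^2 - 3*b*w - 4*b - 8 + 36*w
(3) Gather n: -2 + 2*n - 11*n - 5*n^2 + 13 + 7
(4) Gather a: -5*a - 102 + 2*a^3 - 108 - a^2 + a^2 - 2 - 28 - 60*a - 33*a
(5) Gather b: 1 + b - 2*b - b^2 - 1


(1) = 8*t^2 - 55*t - 7
(2) = 9*b^2 + 12*b + w^2*(54*b + 72) + w*(9*b^2 + 66*b + 72)
(3) = -5*n^2 - 9*n + 18
(4) = 2*a^3 - 98*a - 240
(5) = -b^2 - b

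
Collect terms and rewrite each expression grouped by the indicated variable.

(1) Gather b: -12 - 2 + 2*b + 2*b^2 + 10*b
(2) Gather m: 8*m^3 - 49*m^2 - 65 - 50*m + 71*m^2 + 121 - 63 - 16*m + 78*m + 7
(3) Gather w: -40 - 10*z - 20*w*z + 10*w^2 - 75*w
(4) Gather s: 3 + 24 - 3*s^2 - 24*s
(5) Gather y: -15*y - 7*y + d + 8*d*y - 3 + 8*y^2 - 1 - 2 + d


(1) = 2*b^2 + 12*b - 14
(2) = 8*m^3 + 22*m^2 + 12*m
(3) = 10*w^2 + w*(-20*z - 75) - 10*z - 40
(4) = -3*s^2 - 24*s + 27
(5) = 2*d + 8*y^2 + y*(8*d - 22) - 6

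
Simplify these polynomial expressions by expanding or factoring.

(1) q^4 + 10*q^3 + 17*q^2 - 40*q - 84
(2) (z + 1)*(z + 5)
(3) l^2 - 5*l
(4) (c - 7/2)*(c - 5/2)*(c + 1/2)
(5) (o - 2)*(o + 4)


(1) = (q - 2)*(q + 2)*(q + 3)*(q + 7)
(2) = z^2 + 6*z + 5
(3) = l*(l - 5)
(4) = c^3 - 11*c^2/2 + 23*c/4 + 35/8
(5) = o^2 + 2*o - 8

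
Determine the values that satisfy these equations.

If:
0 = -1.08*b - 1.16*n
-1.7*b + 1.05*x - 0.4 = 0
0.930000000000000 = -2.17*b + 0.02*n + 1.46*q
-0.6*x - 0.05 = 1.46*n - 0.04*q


Then:
b = 0.57
n = -0.53
q = 1.48
x = 1.30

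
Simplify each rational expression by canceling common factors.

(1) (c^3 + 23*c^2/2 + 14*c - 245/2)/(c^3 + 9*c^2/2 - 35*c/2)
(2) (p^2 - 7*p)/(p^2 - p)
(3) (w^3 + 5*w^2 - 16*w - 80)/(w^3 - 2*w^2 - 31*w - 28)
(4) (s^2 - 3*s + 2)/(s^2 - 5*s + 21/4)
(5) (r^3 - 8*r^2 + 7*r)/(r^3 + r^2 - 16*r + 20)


(1) = (c + 7)/c
(2) = (p - 7)/(p - 1)
(3) = (w^2 + w - 20)/(w^2 - 6*w - 7)
(4) = (4*s^2 - 12*s + 8)/(4*s^2 - 20*s + 21)
(5) = (r^3 - 8*r^2 + 7*r)/(r^3 + r^2 - 16*r + 20)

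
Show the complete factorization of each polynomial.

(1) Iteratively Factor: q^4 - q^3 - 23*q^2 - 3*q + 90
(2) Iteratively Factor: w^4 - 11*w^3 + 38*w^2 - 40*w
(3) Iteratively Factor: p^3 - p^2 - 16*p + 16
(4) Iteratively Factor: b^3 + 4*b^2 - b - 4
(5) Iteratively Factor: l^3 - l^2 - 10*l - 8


(1) = (q + 3)*(q^3 - 4*q^2 - 11*q + 30) = (q - 2)*(q + 3)*(q^2 - 2*q - 15) = (q - 2)*(q + 3)^2*(q - 5)
(2) = (w - 2)*(w^3 - 9*w^2 + 20*w) = w*(w - 2)*(w^2 - 9*w + 20) = w*(w - 5)*(w - 2)*(w - 4)
(3) = (p - 4)*(p^2 + 3*p - 4) = (p - 4)*(p - 1)*(p + 4)
(4) = (b + 4)*(b^2 - 1) = (b + 1)*(b + 4)*(b - 1)
(5) = (l + 1)*(l^2 - 2*l - 8) = (l + 1)*(l + 2)*(l - 4)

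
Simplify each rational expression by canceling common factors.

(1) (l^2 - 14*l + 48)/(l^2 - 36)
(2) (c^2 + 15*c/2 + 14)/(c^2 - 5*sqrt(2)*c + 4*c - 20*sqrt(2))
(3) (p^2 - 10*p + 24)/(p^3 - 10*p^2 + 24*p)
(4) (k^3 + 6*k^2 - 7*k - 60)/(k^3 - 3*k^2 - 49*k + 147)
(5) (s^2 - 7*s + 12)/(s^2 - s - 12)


(1) = (l - 8)/(l + 6)
(2) = (2*c + 7)/(2*c - 10*sqrt(2))
(3) = 1/p
(4) = (k^2 + 9*k + 20)/(k^2 - 49)
(5) = (s - 3)/(s + 3)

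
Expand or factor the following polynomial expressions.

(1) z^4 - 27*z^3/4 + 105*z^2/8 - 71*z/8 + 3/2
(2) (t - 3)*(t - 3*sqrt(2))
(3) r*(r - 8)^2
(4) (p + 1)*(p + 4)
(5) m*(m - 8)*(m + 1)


(1) = (z - 4)*(z - 3/2)*(z - 1)*(z - 1/4)
(2) = t^2 - 3*sqrt(2)*t - 3*t + 9*sqrt(2)
(3) = r^3 - 16*r^2 + 64*r
(4) = p^2 + 5*p + 4
(5) = m^3 - 7*m^2 - 8*m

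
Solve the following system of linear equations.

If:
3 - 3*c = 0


Then:
c = 1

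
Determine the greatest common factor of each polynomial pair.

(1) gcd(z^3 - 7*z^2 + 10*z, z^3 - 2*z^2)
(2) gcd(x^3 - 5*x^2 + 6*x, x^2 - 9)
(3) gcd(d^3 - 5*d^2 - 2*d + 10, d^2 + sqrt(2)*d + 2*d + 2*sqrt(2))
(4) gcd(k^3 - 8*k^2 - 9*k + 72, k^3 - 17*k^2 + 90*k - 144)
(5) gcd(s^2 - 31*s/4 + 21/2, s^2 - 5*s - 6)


(1) = gcd(z*(z - 5)*(z - 2), z^2*(z - 2)) = z^2 - 2*z
(2) = x - 3
(3) = d + sqrt(2)
(4) = gcd((k - 8)*(k - 3)*(k + 3), (k - 8)*(k - 6)*(k - 3)) = k^2 - 11*k + 24
(5) = gcd((s - 6)*(s - 7/4), (s - 6)*(s + 1)) = s - 6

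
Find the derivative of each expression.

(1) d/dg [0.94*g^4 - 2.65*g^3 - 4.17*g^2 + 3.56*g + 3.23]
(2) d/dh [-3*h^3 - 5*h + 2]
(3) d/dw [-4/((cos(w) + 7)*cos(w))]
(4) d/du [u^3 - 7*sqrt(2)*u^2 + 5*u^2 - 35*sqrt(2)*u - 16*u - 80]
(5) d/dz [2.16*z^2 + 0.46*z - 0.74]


(1) = 3.76*g^3 - 7.95*g^2 - 8.34*g + 3.56
(2) = -9*h^2 - 5
(3) = -4*(2*cos(w) + 7)*sin(w)/((cos(w) + 7)^2*cos(w)^2)
(4) = 3*u^2 - 14*sqrt(2)*u + 10*u - 35*sqrt(2) - 16
(5) = 4.32*z + 0.46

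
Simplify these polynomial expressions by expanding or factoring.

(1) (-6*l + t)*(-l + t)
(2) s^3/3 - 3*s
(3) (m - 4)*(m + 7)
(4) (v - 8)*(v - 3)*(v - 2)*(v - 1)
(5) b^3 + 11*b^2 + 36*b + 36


(1) = 6*l^2 - 7*l*t + t^2
(2) = s*(s/3 + 1)*(s - 3)
(3) = m^2 + 3*m - 28
(4) = v^4 - 14*v^3 + 59*v^2 - 94*v + 48
(5) = (b + 2)*(b + 3)*(b + 6)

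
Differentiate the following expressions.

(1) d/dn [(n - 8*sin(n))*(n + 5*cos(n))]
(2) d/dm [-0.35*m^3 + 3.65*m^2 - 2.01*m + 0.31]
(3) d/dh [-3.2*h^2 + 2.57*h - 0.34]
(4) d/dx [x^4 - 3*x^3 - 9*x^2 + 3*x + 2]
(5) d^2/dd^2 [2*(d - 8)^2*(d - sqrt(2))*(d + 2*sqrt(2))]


(1) = -(n - 8*sin(n))*(5*sin(n) - 1) - (n + 5*cos(n))*(8*cos(n) - 1)
(2) = -1.05*m^2 + 7.3*m - 2.01
(3) = 2.57 - 6.4*h
(4) = 4*x^3 - 9*x^2 - 18*x + 3
(5) = 24*d^2 - 192*d + 12*sqrt(2)*d - 64*sqrt(2) + 240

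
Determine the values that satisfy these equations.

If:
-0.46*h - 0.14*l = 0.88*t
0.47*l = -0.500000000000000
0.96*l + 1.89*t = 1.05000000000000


Then:
h = -1.77
l = -1.06
t = 1.10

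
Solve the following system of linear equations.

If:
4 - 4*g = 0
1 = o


Then:
g = 1
o = 1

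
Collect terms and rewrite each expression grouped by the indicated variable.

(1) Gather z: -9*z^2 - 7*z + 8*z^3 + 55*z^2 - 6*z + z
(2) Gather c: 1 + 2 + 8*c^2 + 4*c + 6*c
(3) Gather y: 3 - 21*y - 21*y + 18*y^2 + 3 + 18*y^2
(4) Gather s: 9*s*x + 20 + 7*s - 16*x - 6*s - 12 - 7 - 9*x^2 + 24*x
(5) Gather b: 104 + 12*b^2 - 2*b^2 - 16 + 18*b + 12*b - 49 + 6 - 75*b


(1) = 8*z^3 + 46*z^2 - 12*z
(2) = 8*c^2 + 10*c + 3
(3) = 36*y^2 - 42*y + 6
(4) = s*(9*x + 1) - 9*x^2 + 8*x + 1
(5) = 10*b^2 - 45*b + 45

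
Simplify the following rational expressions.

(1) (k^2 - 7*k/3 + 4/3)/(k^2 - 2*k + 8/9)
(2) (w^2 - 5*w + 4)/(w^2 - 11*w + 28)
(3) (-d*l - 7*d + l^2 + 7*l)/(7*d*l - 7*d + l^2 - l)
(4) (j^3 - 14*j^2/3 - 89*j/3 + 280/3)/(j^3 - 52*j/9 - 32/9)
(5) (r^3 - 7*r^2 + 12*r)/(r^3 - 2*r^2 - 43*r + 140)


(1) = (3*k - 3)/(3*k - 2)
(2) = (w - 1)/(w - 7)
(3) = (-d*l - 7*d + l^2 + 7*l)/(7*d*l - 7*d + l^2 - l)
(4) = (3*j^2 - 6*j - 105)/(3*j^2 + 8*j + 4)
(5) = (r^2 - 3*r)/(r^2 + 2*r - 35)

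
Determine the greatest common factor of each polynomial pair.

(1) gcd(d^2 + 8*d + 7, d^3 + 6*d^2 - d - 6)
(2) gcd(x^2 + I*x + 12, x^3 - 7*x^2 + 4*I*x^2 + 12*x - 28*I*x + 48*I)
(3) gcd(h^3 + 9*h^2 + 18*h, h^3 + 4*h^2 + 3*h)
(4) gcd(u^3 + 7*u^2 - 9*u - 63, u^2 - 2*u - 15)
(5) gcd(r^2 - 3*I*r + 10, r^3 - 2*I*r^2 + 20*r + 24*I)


(1) = gcd((d + 1)*(d + 7), (d - 1)*(d + 1)*(d + 6)) = d + 1
(2) = x + 4*I
(3) = h^2 + 3*h
(4) = gcd((u - 3)*(u + 3)*(u + 7), (u - 5)*(u + 3)) = u + 3
(5) = gcd((r - 5*I)*(r + 2*I), (r - 6*I)*(r + 2*I)^2) = r + 2*I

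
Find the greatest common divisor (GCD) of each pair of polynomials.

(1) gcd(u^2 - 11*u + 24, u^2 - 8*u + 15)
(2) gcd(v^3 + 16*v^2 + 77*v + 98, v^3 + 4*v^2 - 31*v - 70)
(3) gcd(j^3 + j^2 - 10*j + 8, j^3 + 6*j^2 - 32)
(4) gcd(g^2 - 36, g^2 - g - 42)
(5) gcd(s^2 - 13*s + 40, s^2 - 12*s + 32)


(1) = u - 3
(2) = v^2 + 9*v + 14
(3) = j^2 + 2*j - 8
(4) = gcd((g - 6)*(g + 6), (g - 7)*(g + 6)) = g + 6
(5) = gcd((s - 8)*(s - 5), (s - 8)*(s - 4)) = s - 8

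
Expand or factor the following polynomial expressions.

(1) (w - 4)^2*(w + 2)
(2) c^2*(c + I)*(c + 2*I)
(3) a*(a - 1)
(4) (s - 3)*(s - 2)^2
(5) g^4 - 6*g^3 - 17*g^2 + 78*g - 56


(1) = w^3 - 6*w^2 + 32
(2) = c^4 + 3*I*c^3 - 2*c^2
(3) = a^2 - a
(4) = s^3 - 7*s^2 + 16*s - 12
(5) = (g - 7)*(g - 2)*(g - 1)*(g + 4)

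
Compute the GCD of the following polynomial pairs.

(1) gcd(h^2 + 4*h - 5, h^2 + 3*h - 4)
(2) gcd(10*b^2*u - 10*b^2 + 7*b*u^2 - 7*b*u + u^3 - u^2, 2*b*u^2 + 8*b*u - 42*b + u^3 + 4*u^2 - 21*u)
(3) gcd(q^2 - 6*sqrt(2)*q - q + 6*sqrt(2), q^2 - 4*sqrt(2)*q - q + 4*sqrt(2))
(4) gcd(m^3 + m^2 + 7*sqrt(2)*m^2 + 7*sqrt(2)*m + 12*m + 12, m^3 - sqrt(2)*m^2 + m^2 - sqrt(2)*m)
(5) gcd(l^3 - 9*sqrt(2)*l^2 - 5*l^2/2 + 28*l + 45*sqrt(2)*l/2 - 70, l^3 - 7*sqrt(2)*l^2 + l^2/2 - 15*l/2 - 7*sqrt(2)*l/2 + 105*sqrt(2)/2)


(1) = h - 1
(2) = 2*b + u
(3) = q - 1
(4) = m + 1
(5) = l^2 + l*(-7*sqrt(2) - 5/2) + 35*sqrt(2)/2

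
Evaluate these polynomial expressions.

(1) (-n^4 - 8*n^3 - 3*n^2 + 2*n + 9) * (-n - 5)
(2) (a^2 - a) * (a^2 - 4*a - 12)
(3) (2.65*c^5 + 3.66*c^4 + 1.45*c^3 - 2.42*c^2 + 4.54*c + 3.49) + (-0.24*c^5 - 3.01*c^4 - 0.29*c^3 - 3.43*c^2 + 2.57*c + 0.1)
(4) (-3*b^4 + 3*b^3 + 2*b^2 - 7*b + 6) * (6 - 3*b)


(1) = n^5 + 13*n^4 + 43*n^3 + 13*n^2 - 19*n - 45
(2) = a^4 - 5*a^3 - 8*a^2 + 12*a
(3) = 2.41*c^5 + 0.65*c^4 + 1.16*c^3 - 5.85*c^2 + 7.11*c + 3.59
(4) = 9*b^5 - 27*b^4 + 12*b^3 + 33*b^2 - 60*b + 36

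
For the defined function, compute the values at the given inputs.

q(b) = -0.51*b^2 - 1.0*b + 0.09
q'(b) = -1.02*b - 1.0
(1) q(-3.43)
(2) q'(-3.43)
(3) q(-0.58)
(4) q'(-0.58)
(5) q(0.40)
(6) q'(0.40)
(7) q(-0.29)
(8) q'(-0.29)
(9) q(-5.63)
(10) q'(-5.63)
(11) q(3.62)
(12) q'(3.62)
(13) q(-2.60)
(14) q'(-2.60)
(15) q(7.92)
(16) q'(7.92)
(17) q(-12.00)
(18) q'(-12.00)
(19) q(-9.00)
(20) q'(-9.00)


(1) = -2.48
(2) = 2.50
(3) = 0.50
(4) = -0.41
(5) = -0.39
(6) = -1.41
(7) = 0.34
(8) = -0.70
(9) = -10.45
(10) = 4.74
(11) = -10.21
(12) = -4.69
(13) = -0.76
(14) = 1.65
(15) = -39.82
(16) = -9.08
(17) = -61.35
(18) = 11.24
(19) = -32.22
(20) = 8.18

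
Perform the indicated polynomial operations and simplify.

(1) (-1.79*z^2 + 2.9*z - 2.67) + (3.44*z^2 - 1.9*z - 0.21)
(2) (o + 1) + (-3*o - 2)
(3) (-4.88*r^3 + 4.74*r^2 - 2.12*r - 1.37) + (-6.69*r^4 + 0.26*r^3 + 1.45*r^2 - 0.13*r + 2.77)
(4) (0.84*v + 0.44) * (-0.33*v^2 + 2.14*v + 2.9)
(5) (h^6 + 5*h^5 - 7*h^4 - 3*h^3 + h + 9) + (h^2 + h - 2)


(1) = 1.65*z^2 + 1.0*z - 2.88
(2) = -2*o - 1
(3) = -6.69*r^4 - 4.62*r^3 + 6.19*r^2 - 2.25*r + 1.4
(4) = -0.2772*v^3 + 1.6524*v^2 + 3.3776*v + 1.276
(5) = h^6 + 5*h^5 - 7*h^4 - 3*h^3 + h^2 + 2*h + 7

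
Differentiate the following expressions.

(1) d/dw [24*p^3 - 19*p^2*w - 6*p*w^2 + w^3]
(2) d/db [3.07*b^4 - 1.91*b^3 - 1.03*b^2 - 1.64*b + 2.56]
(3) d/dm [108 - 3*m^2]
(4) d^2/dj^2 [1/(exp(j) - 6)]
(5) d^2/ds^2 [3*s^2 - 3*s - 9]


(1) = -19*p^2 - 12*p*w + 3*w^2
(2) = 12.28*b^3 - 5.73*b^2 - 2.06*b - 1.64
(3) = -6*m
(4) = (exp(j) + 6)*exp(j)/(exp(j) - 6)^3
(5) = 6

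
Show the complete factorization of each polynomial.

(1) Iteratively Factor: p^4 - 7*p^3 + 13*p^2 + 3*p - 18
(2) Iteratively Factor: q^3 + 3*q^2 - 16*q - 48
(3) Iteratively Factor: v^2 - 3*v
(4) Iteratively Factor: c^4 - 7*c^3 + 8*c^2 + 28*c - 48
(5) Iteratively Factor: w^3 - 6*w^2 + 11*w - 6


(1) = (p + 1)*(p^3 - 8*p^2 + 21*p - 18) = (p - 2)*(p + 1)*(p^2 - 6*p + 9) = (p - 3)*(p - 2)*(p + 1)*(p - 3)
(2) = (q + 3)*(q^2 - 16) = (q - 4)*(q + 3)*(q + 4)
(3) = (v)*(v - 3)
(4) = (c - 4)*(c^3 - 3*c^2 - 4*c + 12) = (c - 4)*(c + 2)*(c^2 - 5*c + 6) = (c - 4)*(c - 2)*(c + 2)*(c - 3)
(5) = (w - 3)*(w^2 - 3*w + 2) = (w - 3)*(w - 2)*(w - 1)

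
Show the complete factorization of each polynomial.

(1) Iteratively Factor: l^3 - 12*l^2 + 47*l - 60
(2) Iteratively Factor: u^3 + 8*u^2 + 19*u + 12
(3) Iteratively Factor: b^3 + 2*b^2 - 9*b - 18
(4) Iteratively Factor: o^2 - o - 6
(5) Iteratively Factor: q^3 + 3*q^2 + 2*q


(1) = (l - 5)*(l^2 - 7*l + 12) = (l - 5)*(l - 3)*(l - 4)
(2) = (u + 4)*(u^2 + 4*u + 3) = (u + 1)*(u + 4)*(u + 3)
(3) = (b + 3)*(b^2 - b - 6) = (b - 3)*(b + 3)*(b + 2)
(4) = (o + 2)*(o - 3)
(5) = (q + 1)*(q^2 + 2*q) = (q + 1)*(q + 2)*(q)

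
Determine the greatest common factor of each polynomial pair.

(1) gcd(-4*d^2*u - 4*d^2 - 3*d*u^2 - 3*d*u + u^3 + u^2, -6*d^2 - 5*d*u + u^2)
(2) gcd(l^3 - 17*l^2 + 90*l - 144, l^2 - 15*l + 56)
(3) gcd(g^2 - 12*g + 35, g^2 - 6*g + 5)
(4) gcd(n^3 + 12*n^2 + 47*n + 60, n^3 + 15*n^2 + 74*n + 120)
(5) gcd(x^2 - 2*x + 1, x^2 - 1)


(1) = gcd((-4*d + u)*(d + u)*(u + 1), (-6*d + u)*(d + u)) = d + u
(2) = gcd((l - 8)*(l - 6)*(l - 3), (l - 8)*(l - 7)) = l - 8
(3) = g - 5
(4) = gcd((n + 3)*(n + 4)*(n + 5), (n + 4)*(n + 5)*(n + 6)) = n^2 + 9*n + 20
(5) = x - 1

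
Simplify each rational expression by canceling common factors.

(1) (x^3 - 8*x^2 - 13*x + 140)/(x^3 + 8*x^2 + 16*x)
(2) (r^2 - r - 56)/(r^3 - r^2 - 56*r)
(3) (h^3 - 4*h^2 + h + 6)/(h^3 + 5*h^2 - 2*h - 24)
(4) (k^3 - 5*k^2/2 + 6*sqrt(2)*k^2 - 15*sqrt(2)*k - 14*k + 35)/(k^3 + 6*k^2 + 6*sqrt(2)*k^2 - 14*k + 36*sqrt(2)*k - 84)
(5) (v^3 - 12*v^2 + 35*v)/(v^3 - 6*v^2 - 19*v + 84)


(1) = (x^2 - 12*x + 35)/(x^2 + 4*x)
(2) = 1/r
(3) = (h^2 - 2*h - 3)/(h^2 + 7*h + 12)
(4) = (2*k - 5)/(2*k + 12)
(5) = (v^2 - 5*v)/(v^2 + v - 12)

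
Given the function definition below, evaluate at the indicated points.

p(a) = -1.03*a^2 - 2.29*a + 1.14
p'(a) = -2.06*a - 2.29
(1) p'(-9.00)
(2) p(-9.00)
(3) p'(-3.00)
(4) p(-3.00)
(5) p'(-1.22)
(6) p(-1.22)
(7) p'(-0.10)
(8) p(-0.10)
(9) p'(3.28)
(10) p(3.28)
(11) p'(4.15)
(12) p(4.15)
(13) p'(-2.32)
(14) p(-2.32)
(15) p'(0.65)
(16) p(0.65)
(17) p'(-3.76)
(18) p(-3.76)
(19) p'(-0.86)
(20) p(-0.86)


(1) = 16.25
(2) = -61.68
(3) = 3.89
(4) = -1.26
(5) = 0.22
(6) = 2.40
(7) = -2.08
(8) = 1.36
(9) = -9.05
(10) = -17.45
(11) = -10.84
(12) = -26.10
(13) = 2.49
(14) = 0.91
(15) = -3.63
(16) = -0.78
(17) = 5.46
(18) = -4.81
(19) = -0.52
(20) = 2.35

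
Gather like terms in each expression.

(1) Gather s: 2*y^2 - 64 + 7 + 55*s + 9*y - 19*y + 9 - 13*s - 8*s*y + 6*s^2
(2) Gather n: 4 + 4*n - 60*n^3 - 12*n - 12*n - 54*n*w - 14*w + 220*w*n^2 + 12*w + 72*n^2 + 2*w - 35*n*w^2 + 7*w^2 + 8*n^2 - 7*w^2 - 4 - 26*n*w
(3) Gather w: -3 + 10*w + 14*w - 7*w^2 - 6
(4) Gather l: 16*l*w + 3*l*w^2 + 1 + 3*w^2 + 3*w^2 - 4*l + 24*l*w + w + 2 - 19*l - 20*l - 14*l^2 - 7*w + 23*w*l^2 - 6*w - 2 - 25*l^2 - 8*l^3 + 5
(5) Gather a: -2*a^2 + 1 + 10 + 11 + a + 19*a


(1) = 6*s^2 + s*(42 - 8*y) + 2*y^2 - 10*y - 48
(2) = -60*n^3 + n^2*(220*w + 80) + n*(-35*w^2 - 80*w - 20)
(3) = -7*w^2 + 24*w - 9
(4) = -8*l^3 + l^2*(23*w - 39) + l*(3*w^2 + 40*w - 43) + 6*w^2 - 12*w + 6
(5) = -2*a^2 + 20*a + 22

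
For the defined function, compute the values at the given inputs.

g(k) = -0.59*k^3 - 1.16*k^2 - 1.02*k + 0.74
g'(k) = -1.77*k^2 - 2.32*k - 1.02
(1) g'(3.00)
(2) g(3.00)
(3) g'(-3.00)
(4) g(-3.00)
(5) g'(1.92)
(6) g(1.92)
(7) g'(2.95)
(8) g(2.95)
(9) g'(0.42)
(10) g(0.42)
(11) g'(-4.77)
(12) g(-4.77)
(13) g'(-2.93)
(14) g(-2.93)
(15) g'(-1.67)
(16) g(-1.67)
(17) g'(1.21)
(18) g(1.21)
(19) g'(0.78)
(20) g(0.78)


(1) = -23.91
(2) = -28.69
(3) = -9.99
(4) = 9.29
(5) = -12.00
(6) = -9.67
(7) = -23.27
(8) = -27.51
(9) = -2.31
(10) = 0.06
(11) = -30.23
(12) = 43.25
(13) = -9.42
(14) = 8.61
(15) = -2.08
(16) = 1.96
(17) = -6.42
(18) = -3.24
(19) = -3.91
(20) = -1.04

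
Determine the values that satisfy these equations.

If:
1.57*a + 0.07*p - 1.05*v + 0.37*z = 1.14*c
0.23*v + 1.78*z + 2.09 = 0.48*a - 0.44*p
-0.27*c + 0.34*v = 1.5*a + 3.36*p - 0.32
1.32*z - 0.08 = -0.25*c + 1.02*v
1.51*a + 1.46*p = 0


Then:
a = 0.15
c = 0.89
p = -0.15
v = -1.09
z = -0.95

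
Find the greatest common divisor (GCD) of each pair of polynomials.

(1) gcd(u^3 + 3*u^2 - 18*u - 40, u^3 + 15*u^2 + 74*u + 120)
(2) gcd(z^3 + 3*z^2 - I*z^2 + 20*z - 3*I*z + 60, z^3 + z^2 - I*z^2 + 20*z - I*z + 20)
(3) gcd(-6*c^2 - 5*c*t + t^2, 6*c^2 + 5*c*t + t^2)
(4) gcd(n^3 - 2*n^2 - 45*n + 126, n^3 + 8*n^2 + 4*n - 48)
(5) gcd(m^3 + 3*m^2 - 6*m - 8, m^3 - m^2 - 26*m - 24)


(1) = u + 5
(2) = gcd((z + 3)*(z - 5*I)*(z + 4*I), (z + 1)*(z - 5*I)*(z + 4*I)) = z^2 - I*z + 20
(3) = 1
(4) = gcd((n - 6)*(n - 3)*(n + 7), (n - 2)*(n + 4)*(n + 6)) = 1
(5) = gcd((m - 2)*(m + 1)*(m + 4), (m - 6)*(m + 1)*(m + 4)) = m^2 + 5*m + 4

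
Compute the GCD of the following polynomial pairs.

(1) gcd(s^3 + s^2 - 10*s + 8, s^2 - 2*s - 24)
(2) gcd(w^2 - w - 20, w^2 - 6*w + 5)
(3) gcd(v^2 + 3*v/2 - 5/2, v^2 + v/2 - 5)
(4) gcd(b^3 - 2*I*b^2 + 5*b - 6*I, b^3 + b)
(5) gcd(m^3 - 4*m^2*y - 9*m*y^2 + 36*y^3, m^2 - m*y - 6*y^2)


(1) = s + 4
(2) = w - 5
(3) = v + 5/2
(4) = gcd((b - 3*I)*(b - I)*(b + 2*I), b*(b - I)*(b + I)) = b - I
(5) = -m + 3*y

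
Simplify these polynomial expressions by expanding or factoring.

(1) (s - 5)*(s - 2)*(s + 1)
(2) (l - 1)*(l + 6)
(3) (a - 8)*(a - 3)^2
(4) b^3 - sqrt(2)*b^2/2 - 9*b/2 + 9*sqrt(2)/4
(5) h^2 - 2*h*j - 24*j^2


(1) = s^3 - 6*s^2 + 3*s + 10
(2) = l^2 + 5*l - 6
(3) = a^3 - 14*a^2 + 57*a - 72
(4) = (b - 3*sqrt(2)/2)*(b - sqrt(2)/2)*(b + 3*sqrt(2)/2)
(5) = (h - 6*j)*(h + 4*j)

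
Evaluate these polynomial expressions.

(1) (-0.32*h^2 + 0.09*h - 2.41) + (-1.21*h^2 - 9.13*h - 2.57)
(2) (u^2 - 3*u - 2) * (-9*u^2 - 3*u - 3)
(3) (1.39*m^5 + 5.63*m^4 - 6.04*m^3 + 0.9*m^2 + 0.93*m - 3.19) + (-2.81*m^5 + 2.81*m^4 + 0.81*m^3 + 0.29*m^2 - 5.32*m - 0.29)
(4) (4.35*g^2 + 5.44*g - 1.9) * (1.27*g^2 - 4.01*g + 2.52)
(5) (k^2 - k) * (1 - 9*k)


(1) = -1.53*h^2 - 9.04*h - 4.98
(2) = -9*u^4 + 24*u^3 + 24*u^2 + 15*u + 6
(3) = -1.42*m^5 + 8.44*m^4 - 5.23*m^3 + 1.19*m^2 - 4.39*m - 3.48
(4) = 5.5245*g^4 - 10.5347*g^3 - 13.2654*g^2 + 21.3278*g - 4.788
(5) = -9*k^3 + 10*k^2 - k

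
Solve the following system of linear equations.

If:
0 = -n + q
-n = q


Then:
n = 0
q = 0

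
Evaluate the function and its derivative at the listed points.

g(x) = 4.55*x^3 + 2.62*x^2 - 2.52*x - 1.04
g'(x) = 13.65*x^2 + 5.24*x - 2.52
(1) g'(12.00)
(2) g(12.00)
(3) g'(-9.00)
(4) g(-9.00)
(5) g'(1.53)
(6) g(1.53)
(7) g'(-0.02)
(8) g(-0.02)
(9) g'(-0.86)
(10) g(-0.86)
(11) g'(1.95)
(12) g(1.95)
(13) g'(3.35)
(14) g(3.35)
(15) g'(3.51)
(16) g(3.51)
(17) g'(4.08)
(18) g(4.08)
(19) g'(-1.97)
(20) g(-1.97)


(1) = 2025.96
(2) = 8208.40
(3) = 1055.97
(4) = -3083.09
(5) = 37.45
(6) = 17.53
(7) = -2.62
(8) = -0.99
(9) = 3.07
(10) = 0.17
(11) = 59.60
(12) = 37.75
(13) = 168.22
(14) = 190.98
(15) = 184.04
(16) = 219.15
(17) = 246.08
(18) = 341.32
(19) = 40.13
(20) = -20.69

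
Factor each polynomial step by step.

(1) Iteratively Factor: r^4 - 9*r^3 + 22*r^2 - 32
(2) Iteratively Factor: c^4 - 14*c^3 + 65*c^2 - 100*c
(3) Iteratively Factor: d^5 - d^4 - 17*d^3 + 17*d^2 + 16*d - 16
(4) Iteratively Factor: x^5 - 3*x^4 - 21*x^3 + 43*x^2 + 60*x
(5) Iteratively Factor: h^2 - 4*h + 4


(1) = (r - 2)*(r^3 - 7*r^2 + 8*r + 16) = (r - 2)*(r + 1)*(r^2 - 8*r + 16) = (r - 4)*(r - 2)*(r + 1)*(r - 4)
(2) = (c - 4)*(c^3 - 10*c^2 + 25*c) = (c - 5)*(c - 4)*(c^2 - 5*c) = c*(c - 5)*(c - 4)*(c - 5)
(3) = (d - 1)*(d^4 - 17*d^2 + 16) = (d - 1)^2*(d^3 + d^2 - 16*d - 16) = (d - 4)*(d - 1)^2*(d^2 + 5*d + 4) = (d - 4)*(d - 1)^2*(d + 1)*(d + 4)
(4) = (x)*(x^4 - 3*x^3 - 21*x^2 + 43*x + 60) = x*(x + 1)*(x^3 - 4*x^2 - 17*x + 60) = x*(x - 5)*(x + 1)*(x^2 + x - 12) = x*(x - 5)*(x - 3)*(x + 1)*(x + 4)
(5) = (h - 2)*(h - 2)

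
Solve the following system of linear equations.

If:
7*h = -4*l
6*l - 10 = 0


Then:
h = -20/21
l = 5/3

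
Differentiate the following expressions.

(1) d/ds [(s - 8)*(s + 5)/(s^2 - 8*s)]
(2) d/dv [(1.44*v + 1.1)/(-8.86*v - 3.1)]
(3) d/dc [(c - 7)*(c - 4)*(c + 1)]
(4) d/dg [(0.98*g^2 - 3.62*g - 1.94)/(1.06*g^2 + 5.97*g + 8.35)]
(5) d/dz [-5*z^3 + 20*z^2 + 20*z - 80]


(1) = -5/s^2
(2) = (46.79852*v + 16.3742)/(8.86*v + 3.1)^3
(3) = 3*c^2 - 20*c + 17
(4) = (9.6878*g^2 + 20.4788*g - 18.6452)/(1.1236*g^4 + 12.6564*g^3 + 53.3429*g^2 + 99.699*g + 69.7225)
(5) = -15*z^2 + 40*z + 20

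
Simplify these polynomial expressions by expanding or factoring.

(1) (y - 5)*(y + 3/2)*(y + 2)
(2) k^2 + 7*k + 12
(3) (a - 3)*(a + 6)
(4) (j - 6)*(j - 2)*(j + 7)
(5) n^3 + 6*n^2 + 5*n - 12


(1) = y^3 - 3*y^2/2 - 29*y/2 - 15
(2) = (k + 3)*(k + 4)
(3) = a^2 + 3*a - 18
(4) = j^3 - j^2 - 44*j + 84
(5) = (n - 1)*(n + 3)*(n + 4)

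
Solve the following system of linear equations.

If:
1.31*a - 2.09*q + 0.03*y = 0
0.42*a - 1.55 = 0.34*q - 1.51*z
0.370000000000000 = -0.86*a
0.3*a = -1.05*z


Then:
a = -0.43
q = -4.54
y = -297.80
z = 0.12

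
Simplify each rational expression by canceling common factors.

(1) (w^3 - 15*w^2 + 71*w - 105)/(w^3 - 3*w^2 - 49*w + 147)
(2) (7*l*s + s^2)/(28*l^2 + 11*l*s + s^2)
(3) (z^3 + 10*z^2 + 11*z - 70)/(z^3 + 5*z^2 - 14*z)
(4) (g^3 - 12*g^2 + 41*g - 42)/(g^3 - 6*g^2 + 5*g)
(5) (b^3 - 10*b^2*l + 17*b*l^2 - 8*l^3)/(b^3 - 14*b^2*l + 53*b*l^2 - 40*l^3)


(1) = (w - 5)/(w + 7)
(2) = s/(4*l + s)
(3) = (z + 5)/z
(4) = (g^3 - 12*g^2 + 41*g - 42)/(g^3 - 6*g^2 + 5*g)
(5) = (b - l)/(b - 5*l)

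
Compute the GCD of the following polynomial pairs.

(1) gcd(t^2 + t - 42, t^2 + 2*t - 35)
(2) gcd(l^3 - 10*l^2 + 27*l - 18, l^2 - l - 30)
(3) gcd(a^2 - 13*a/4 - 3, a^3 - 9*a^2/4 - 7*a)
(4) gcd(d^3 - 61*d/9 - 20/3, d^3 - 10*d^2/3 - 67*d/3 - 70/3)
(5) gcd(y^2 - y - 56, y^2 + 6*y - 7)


(1) = gcd((t - 6)*(t + 7), (t - 5)*(t + 7)) = t + 7
(2) = gcd((l - 6)*(l - 3)*(l - 1), (l - 6)*(l + 5)) = l - 6
(3) = gcd((a - 4)*(a + 3/4), a*(a - 4)*(a + 7/4)) = a - 4
(4) = d + 5/3
(5) = gcd((y - 8)*(y + 7), (y - 1)*(y + 7)) = y + 7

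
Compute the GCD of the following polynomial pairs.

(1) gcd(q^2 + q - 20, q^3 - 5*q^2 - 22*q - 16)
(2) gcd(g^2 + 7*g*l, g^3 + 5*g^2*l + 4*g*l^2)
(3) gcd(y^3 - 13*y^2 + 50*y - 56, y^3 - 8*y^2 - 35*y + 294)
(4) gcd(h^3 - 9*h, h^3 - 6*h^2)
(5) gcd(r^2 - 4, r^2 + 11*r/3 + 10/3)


(1) = gcd((q - 4)*(q + 5), (q - 8)*(q + 1)*(q + 2)) = 1
(2) = gcd(g*(g + 7*l), g*(g + l)*(g + 4*l)) = g
(3) = y - 7
(4) = gcd(h*(h - 3)*(h + 3), h^2*(h - 6)) = h
(5) = gcd((r - 2)*(r + 2), (r + 5/3)*(r + 2)) = r + 2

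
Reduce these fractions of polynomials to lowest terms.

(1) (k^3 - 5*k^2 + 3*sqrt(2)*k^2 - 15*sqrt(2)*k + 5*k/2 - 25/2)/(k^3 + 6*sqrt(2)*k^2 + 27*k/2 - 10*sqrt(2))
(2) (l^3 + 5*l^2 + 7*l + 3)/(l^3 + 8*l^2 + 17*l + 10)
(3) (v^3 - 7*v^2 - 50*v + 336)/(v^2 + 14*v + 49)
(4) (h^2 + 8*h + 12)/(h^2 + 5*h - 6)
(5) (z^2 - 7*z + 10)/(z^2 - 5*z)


(1) = (4*k^2 + k*(-20 + 2*sqrt(2)) - 10*sqrt(2))/(4*k^2 + 14*sqrt(2)*k - 16)
(2) = (l^2 + 4*l + 3)/(l^2 + 7*l + 10)
(3) = (v^2 - 14*v + 48)/(v + 7)
(4) = (h + 2)/(h - 1)
(5) = (z - 2)/z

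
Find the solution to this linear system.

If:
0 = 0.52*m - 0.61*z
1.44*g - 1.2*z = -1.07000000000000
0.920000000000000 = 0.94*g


Then:
g = 0.98
m = 2.42
z = 2.07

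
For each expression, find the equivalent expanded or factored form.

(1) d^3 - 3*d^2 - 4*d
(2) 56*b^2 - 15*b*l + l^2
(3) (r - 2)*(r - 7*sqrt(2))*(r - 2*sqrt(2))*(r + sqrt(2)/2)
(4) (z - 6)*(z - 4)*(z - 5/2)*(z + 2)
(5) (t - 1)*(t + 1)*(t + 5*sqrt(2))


(1) = d*(d - 4)*(d + 1)
(2) = (-8*b + l)*(-7*b + l)
(3) = r^4 - 17*sqrt(2)*r^3/2 - 2*r^3 + 19*r^2 + 17*sqrt(2)*r^2 - 38*r + 14*sqrt(2)*r - 28*sqrt(2)
(4) = z^4 - 21*z^3/2 + 24*z^2 + 38*z - 120
(5) = t^3 + 5*sqrt(2)*t^2 - t - 5*sqrt(2)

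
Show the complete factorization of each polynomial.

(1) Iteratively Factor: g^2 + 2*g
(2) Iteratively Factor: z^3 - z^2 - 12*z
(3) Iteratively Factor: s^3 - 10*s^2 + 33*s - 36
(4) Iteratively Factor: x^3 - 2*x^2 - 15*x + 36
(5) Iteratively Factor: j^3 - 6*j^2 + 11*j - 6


(1) = (g + 2)*(g)
(2) = (z + 3)*(z^2 - 4*z) = z*(z + 3)*(z - 4)
(3) = (s - 3)*(s^2 - 7*s + 12) = (s - 3)^2*(s - 4)
(4) = (x - 3)*(x^2 + x - 12) = (x - 3)^2*(x + 4)
(5) = (j - 2)*(j^2 - 4*j + 3) = (j - 3)*(j - 2)*(j - 1)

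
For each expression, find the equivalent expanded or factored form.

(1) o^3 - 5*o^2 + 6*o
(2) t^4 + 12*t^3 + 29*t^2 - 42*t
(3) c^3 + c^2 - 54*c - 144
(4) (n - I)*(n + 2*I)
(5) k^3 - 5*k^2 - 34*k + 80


(1) = o*(o - 3)*(o - 2)
(2) = t*(t - 1)*(t + 6)*(t + 7)
(3) = (c - 8)*(c + 3)*(c + 6)
(4) = n^2 + I*n + 2
(5) = (k - 8)*(k - 2)*(k + 5)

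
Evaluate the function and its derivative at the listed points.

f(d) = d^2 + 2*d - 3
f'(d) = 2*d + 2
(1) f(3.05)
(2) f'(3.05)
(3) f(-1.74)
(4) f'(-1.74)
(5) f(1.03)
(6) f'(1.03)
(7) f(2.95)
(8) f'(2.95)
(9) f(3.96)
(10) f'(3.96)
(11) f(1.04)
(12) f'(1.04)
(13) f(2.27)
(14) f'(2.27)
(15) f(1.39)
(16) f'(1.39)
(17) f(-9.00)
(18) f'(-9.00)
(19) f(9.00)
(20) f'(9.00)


(1) = 12.40
(2) = 8.10
(3) = -3.45
(4) = -1.48
(5) = 0.12
(6) = 4.06
(7) = 11.60
(8) = 7.90
(9) = 20.60
(10) = 9.92
(11) = 0.16
(12) = 4.08
(13) = 6.69
(14) = 6.54
(15) = 1.71
(16) = 4.78
(17) = 60.00
(18) = -16.00
(19) = 96.00
(20) = 20.00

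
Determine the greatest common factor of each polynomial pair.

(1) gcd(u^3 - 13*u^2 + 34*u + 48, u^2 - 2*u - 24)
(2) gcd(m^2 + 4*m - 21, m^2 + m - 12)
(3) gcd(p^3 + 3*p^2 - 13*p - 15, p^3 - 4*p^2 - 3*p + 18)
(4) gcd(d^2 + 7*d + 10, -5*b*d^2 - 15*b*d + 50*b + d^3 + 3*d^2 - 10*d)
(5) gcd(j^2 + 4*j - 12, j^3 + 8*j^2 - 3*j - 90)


(1) = gcd((u - 8)*(u - 6)*(u + 1), (u - 6)*(u + 4)) = u - 6
(2) = gcd((m - 3)*(m + 7), (m - 3)*(m + 4)) = m - 3
(3) = gcd((p - 3)*(p + 1)*(p + 5), (p - 3)^2*(p + 2)) = p - 3
(4) = d + 5
(5) = gcd((j - 2)*(j + 6), (j - 3)*(j + 5)*(j + 6)) = j + 6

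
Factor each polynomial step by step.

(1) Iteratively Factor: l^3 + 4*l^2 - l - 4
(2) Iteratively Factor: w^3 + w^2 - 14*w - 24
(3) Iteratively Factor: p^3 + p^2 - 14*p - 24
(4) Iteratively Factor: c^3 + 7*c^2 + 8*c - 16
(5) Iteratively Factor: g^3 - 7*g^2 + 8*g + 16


(1) = (l + 1)*(l^2 + 3*l - 4) = (l + 1)*(l + 4)*(l - 1)
(2) = (w - 4)*(w^2 + 5*w + 6) = (w - 4)*(w + 2)*(w + 3)
(3) = (p - 4)*(p^2 + 5*p + 6) = (p - 4)*(p + 2)*(p + 3)
(4) = (c + 4)*(c^2 + 3*c - 4) = (c + 4)^2*(c - 1)
(5) = (g - 4)*(g^2 - 3*g - 4) = (g - 4)*(g + 1)*(g - 4)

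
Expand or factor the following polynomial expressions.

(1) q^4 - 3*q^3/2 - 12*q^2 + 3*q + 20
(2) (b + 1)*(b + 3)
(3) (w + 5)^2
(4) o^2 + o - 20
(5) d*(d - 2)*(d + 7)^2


(1) = (q - 4)*(q + 5/2)*(q - sqrt(2))*(q + sqrt(2))
(2) = b^2 + 4*b + 3
(3) = w^2 + 10*w + 25
(4) = (o - 4)*(o + 5)
(5) = d^4 + 12*d^3 + 21*d^2 - 98*d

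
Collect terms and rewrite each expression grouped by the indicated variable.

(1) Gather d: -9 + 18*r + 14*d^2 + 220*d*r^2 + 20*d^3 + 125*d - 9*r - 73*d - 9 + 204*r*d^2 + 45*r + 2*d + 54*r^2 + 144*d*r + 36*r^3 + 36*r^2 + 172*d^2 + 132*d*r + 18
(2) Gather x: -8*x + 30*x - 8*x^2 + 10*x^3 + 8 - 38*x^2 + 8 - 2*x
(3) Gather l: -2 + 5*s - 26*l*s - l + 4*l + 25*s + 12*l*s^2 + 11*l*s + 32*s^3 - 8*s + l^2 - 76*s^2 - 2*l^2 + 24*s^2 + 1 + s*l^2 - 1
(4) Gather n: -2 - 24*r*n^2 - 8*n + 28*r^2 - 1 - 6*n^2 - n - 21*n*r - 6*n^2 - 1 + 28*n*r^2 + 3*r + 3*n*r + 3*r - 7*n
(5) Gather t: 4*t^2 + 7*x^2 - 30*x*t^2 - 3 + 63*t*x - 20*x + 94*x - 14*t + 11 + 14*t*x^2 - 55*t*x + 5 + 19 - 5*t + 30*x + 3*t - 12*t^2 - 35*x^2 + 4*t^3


(1) = 20*d^3 + d^2*(204*r + 186) + d*(220*r^2 + 276*r + 54) + 36*r^3 + 90*r^2 + 54*r
(2) = 10*x^3 - 46*x^2 + 20*x + 16
(3) = l^2*(s - 1) + l*(12*s^2 - 15*s + 3) + 32*s^3 - 52*s^2 + 22*s - 2
(4) = n^2*(-24*r - 12) + n*(28*r^2 - 18*r - 16) + 28*r^2 + 6*r - 4
(5) = 4*t^3 + t^2*(-30*x - 8) + t*(14*x^2 + 8*x - 16) - 28*x^2 + 104*x + 32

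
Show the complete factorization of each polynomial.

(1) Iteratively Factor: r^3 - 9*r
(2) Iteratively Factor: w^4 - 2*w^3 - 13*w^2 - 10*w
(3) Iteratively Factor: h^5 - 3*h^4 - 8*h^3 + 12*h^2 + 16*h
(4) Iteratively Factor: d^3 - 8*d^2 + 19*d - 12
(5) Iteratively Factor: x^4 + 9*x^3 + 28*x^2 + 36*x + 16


(1) = (r)*(r^2 - 9) = r*(r - 3)*(r + 3)
(2) = (w)*(w^3 - 2*w^2 - 13*w - 10) = w*(w + 2)*(w^2 - 4*w - 5) = w*(w - 5)*(w + 2)*(w + 1)
(3) = (h)*(h^4 - 3*h^3 - 8*h^2 + 12*h + 16) = h*(h + 1)*(h^3 - 4*h^2 - 4*h + 16) = h*(h - 2)*(h + 1)*(h^2 - 2*h - 8) = h*(h - 2)*(h + 1)*(h + 2)*(h - 4)
(4) = (d - 1)*(d^2 - 7*d + 12) = (d - 3)*(d - 1)*(d - 4)
(5) = (x + 4)*(x^3 + 5*x^2 + 8*x + 4) = (x + 2)*(x + 4)*(x^2 + 3*x + 2) = (x + 2)^2*(x + 4)*(x + 1)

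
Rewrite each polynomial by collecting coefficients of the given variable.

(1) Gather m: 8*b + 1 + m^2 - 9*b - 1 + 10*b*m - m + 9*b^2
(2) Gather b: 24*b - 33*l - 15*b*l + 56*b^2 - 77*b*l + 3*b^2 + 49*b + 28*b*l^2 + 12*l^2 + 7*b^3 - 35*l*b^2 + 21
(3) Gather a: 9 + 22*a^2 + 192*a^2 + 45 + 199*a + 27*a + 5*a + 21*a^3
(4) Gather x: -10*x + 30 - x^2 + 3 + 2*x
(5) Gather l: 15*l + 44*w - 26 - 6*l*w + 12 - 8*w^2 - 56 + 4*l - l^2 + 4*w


(1) = 9*b^2 - b + m^2 + m*(10*b - 1)
(2) = 7*b^3 + b^2*(59 - 35*l) + b*(28*l^2 - 92*l + 73) + 12*l^2 - 33*l + 21
(3) = 21*a^3 + 214*a^2 + 231*a + 54
(4) = -x^2 - 8*x + 33
(5) = -l^2 + l*(19 - 6*w) - 8*w^2 + 48*w - 70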